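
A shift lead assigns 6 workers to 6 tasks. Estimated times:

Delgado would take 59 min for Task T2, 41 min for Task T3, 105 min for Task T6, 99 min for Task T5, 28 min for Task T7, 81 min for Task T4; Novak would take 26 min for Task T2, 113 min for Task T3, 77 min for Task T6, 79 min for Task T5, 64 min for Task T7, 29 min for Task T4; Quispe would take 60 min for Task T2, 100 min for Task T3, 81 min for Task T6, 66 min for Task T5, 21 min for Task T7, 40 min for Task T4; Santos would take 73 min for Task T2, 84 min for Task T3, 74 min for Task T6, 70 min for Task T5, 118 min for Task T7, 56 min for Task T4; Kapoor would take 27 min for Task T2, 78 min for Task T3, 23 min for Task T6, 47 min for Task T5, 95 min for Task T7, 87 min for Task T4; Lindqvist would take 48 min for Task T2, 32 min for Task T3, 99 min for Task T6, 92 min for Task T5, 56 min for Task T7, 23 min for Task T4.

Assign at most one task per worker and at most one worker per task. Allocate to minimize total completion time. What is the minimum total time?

Optimal: Delgado→Task T3 (41 min), Novak→Task T2 (26 min), Quispe→Task T7 (21 min), Santos→Task T5 (70 min), Kapoor→Task T6 (23 min), Lindqvist→Task T4 (23 min) — total 41+26+21+70+23+23 = 204 min.
Row-greedy (each worker in turn takes its cheapest remaining task) gives 219 min, worse by 15.
Next-best assignment: Delgado→Task T7, Novak→Task T2, Quispe→Task T4, Santos→Task T5, Kapoor→Task T6, Lindqvist→Task T3 = 219 min.
Swapping Santos↔Lindqvist (Santos→Task T4 56 min, Lindqvist→Task T5 92 min) adds 55.
Checked against all permutations: 204 min is optimal.

Min total: 204 min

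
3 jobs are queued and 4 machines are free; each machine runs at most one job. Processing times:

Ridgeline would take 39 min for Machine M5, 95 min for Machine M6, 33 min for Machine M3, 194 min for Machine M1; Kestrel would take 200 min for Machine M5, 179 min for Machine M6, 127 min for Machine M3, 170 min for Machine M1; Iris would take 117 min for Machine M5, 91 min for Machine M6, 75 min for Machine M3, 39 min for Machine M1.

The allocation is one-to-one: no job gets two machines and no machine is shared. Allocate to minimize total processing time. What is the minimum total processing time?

Optimal: Ridgeline→Machine M5 (39 min), Kestrel→Machine M3 (127 min), Iris→Machine M1 (39 min) — total 39+127+39 = 205 min.
Row-greedy (each job in turn takes its cheapest remaining machine) gives 294 min, worse by 89.
Next-best assignment: Ridgeline→Machine M3, Kestrel→Machine M6, Iris→Machine M1 = 251 min.
Every other assignment is strictly worse.

Minimum total: 205 min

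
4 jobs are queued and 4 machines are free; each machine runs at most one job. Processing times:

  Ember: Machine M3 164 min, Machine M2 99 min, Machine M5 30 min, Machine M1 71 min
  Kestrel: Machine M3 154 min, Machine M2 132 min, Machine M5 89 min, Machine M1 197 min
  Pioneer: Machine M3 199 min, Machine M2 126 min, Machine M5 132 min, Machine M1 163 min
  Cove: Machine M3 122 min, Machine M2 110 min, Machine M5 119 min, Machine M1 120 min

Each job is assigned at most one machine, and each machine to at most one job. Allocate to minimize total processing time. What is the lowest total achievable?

This is a one-to-one assignment (minimum-cost bipartite matching).
Optimal: Ember→Machine M1 (71 min), Kestrel→Machine M5 (89 min), Pioneer→Machine M2 (126 min), Cove→Machine M3 (122 min) — total 71+89+126+122 = 408 min.
Min-entry greedy (repeatedly take the single cheapest remaining cell) gives 457 min, worse by 49.
Next-best assignment: Ember→Machine M5, Kestrel→Machine M3, Pioneer→Machine M2, Cove→Machine M1 = 430 min.

Min total: 408 min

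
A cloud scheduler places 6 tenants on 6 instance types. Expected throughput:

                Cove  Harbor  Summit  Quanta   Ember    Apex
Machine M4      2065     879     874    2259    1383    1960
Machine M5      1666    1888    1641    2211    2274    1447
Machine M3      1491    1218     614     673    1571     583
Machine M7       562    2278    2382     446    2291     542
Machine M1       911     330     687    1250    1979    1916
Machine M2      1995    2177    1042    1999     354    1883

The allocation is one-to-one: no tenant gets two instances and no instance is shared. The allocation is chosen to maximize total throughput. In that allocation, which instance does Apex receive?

Optimal: Cove→Machine M3 (1491 ops/s), Harbor→Machine M2 (2177 ops/s), Summit→Machine M7 (2382 ops/s), Quanta→Machine M4 (2259 ops/s), Ember→Machine M5 (2274 ops/s), Apex→Machine M1 (1916 ops/s) — total 1491+2177+2382+2259+2274+1916 = 12499 ops/s.
Row-greedy (each tenant in turn takes its best remaining instance) gives 10545 ops/s, worse by 1954.
Next-best assignment: Cove→Machine M4, Harbor→Machine M2, Summit→Machine M7, Quanta→Machine M5, Ember→Machine M3, Apex→Machine M1 = 12322 ops/s.
Checked against all permutations: 12499 ops/s is optimal.
Apex's own top instance is Machine M4 (1960 ops/s), but forcing Apex→Machine M4 and reassigning the rest optimally gives only 12200 ops/s — worse by 299.

Apex receives Machine M1.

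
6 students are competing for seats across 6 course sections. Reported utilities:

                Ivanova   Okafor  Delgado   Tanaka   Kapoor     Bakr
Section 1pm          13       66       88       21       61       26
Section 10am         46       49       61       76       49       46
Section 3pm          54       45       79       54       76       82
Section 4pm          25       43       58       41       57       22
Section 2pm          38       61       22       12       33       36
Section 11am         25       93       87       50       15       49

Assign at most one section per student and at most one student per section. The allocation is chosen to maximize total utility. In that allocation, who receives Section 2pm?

Optimal: Ivanova→Section 2pm (38 points), Okafor→Section 11am (93 points), Delgado→Section 1pm (88 points), Tanaka→Section 10am (76 points), Kapoor→Section 4pm (57 points), Bakr→Section 3pm (82 points) — total 38+93+88+76+57+82 = 434 points.
Column-greedy (each section in turn goes to its best remaining student) gives 389 points, worse by 45.
Next-best assignment: Ivanova→Section 2pm, Okafor→Section 11am, Delgado→Section 4pm, Tanaka→Section 10am, Kapoor→Section 1pm, Bakr→Section 3pm = 408 points.
No other one-to-one assignment exceeds 434 points.
Ivanova's own top section is Section 3pm (54 points), but forcing Ivanova→Section 3pm and reassigning the rest optimally gives only 404 points — worse by 30.

Ivanova receives Section 2pm.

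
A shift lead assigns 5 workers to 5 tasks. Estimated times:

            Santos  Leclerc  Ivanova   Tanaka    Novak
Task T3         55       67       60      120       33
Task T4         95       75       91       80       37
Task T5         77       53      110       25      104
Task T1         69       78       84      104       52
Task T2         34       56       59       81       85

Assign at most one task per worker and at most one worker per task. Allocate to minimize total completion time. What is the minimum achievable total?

Min total: 234 min

Optimal: Santos→Task T2 (34 min), Leclerc→Task T1 (78 min), Ivanova→Task T3 (60 min), Tanaka→Task T5 (25 min), Novak→Task T4 (37 min) — total 34+78+60+25+37 = 234 min.
Min-entry greedy (repeatedly take the single cheapest remaining cell) gives 251 min, worse by 17.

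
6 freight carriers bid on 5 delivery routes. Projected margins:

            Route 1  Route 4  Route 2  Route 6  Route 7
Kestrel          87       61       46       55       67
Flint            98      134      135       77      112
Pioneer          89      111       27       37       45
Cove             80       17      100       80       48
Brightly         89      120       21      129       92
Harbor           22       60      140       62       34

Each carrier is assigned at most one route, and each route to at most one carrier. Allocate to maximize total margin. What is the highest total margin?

Optimal: Kestrel→Route 1 ($87k), Pioneer→Route 4 ($111k), Harbor→Route 2 ($140k), Brightly→Route 6 ($129k), Flint→Route 7 ($112k) — total 87+111+140+129+112 = $579k.
Row-greedy (each carrier in turn takes its best remaining route) gives $505k, worse by 74.
Next-best assignment: Cove→Route 1, Pioneer→Route 4, Harbor→Route 2, Brightly→Route 6, Flint→Route 7 = $572k.
No other one-to-one assignment exceeds $579k.

Max total: $579k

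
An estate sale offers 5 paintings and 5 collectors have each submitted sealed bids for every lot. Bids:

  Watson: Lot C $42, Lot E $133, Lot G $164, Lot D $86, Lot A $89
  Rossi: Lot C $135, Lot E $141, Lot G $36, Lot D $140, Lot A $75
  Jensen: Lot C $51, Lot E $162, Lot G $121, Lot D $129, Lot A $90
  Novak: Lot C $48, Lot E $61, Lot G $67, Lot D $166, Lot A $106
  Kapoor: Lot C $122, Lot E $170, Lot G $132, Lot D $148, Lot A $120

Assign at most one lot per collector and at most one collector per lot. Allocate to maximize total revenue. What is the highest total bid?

This is the linear assignment problem.
Optimal: Watson→Lot G ($164), Rossi→Lot C ($135), Jensen→Lot E ($162), Novak→Lot D ($166), Kapoor→Lot A ($120) — total 164+135+162+166+120 = $747.
Column-greedy (each lot in turn goes to its best remaining collector) gives $725, worse by 22.
Swapping Watson↔Novak (Watson→Lot D $86, Novak→Lot G $67) loses 177.
Checked against all permutations: $747 is optimal.

Max total: $747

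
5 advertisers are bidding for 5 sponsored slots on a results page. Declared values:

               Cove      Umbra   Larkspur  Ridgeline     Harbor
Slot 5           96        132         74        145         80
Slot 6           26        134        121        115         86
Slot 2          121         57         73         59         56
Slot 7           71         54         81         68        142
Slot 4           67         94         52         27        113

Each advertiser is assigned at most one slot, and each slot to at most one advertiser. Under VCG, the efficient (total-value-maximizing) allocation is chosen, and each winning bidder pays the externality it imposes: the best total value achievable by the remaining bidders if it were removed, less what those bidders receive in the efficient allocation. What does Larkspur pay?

Larkspur pays $40.

Efficient allocation: Cove→Slot 2 ($121), Umbra→Slot 4 ($94), Larkspur→Slot 6 ($121), Ridgeline→Slot 5 ($145), Harbor→Slot 7 ($142); total welfare W = $623.
Larkspur receives Slot 6 at value $121, so the others get W − 121 = $502.
Without Larkspur: best allocation of the remaining 4 bidders over all 5 slots is Cove→Slot 2 ($121), Umbra→Slot 6 ($134), Ridgeline→Slot 5 ($145), Harbor→Slot 7 ($142), total $542.
VCG payment = (others' best without Larkspur) − (others' welfare with Larkspur) = 542 − 502 = $40.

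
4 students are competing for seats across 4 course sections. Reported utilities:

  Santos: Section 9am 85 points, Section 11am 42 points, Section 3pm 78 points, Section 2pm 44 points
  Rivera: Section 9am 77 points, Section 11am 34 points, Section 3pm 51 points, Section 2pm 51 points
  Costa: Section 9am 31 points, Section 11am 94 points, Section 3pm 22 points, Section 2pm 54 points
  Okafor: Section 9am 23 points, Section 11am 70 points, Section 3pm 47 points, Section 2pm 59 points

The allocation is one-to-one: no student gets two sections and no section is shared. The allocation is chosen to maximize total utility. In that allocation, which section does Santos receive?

Santos receives Section 3pm.

Optimal: Santos→Section 3pm (78 points), Rivera→Section 9am (77 points), Costa→Section 11am (94 points), Okafor→Section 2pm (59 points) — total 78+77+94+59 = 308 points.
Max-entry greedy (repeatedly take the single best remaining cell) gives 289 points, worse by 19.
Swapping Okafor↔Costa (Okafor→Section 11am 70 points, Costa→Section 2pm 54 points) loses 29.
Santos's own top section is Section 9am (85 points), but forcing Santos→Section 9am and reassigning the rest optimally gives only 289 points — worse by 19.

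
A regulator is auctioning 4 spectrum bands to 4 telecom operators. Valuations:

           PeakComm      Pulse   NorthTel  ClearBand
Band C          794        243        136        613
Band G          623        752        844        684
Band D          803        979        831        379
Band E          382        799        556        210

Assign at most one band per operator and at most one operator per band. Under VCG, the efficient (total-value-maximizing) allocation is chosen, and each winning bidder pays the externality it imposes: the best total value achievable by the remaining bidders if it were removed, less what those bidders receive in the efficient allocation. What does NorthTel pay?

Efficient allocation: PeakComm→Band C ($794M), Pulse→Band E ($799M), NorthTel→Band D ($831M), ClearBand→Band G ($684M); total welfare W = $3108M.
NorthTel receives Band D at value $831M, so the others get W − 831 = $2277M.
Without NorthTel: best allocation of the remaining 3 bidders over all 4 bands is PeakComm→Band C ($794M), Pulse→Band D ($979M), ClearBand→Band G ($684M), total $2457M.
VCG payment = (others' best without NorthTel) − (others' welfare with NorthTel) = 2457 − 2277 = $180M.

NorthTel pays $180M.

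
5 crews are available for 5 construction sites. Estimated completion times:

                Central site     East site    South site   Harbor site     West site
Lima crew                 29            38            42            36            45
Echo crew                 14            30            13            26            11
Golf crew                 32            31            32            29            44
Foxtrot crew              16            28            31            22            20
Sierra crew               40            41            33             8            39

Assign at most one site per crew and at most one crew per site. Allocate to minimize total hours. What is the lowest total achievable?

This is a one-to-one assignment (minimum-cost bipartite matching).
Optimal: Lima crew→Central site (29 hours), Echo crew→South site (13 hours), Golf crew→East site (31 hours), Foxtrot crew→West site (20 hours), Sierra crew→Harbor site (8 hours) — total 29+13+31+20+8 = 101 hours.
Swapping Golf crew↔Lima crew (Golf crew→Central site 32 hours, Lima crew→East site 38 hours) adds 10.

Min total: 101 hours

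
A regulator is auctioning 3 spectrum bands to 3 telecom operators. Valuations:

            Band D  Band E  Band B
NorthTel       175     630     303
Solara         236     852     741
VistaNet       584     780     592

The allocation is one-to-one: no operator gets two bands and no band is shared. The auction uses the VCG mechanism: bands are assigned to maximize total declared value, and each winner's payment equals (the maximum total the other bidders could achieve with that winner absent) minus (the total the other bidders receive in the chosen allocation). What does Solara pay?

Efficient allocation: NorthTel→Band E ($630M), Solara→Band B ($741M), VistaNet→Band D ($584M); total welfare W = $1955M.
Solara receives Band B at value $741M, so the others get W − 741 = $1214M.
Without Solara: best allocation of the remaining 2 bidders over all 3 bands is NorthTel→Band E ($630M), VistaNet→Band B ($592M), total $1222M.
VCG payment = (others' best without Solara) − (others' welfare with Solara) = 1222 − 1214 = $8M.

Solara pays $8M.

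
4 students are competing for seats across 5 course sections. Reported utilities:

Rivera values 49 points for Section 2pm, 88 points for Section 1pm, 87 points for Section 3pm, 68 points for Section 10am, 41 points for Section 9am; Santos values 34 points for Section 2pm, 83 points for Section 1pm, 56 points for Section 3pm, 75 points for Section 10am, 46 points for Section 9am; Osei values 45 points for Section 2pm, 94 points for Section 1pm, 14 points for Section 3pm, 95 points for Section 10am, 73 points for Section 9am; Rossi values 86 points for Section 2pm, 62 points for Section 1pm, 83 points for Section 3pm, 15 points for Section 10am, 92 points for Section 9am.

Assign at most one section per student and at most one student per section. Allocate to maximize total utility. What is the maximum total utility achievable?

Maximum total: 357 points

Optimal: Rivera→Section 3pm (87 points), Santos→Section 1pm (83 points), Osei→Section 10am (95 points), Rossi→Section 9am (92 points) — total 87+83+95+92 = 357 points.
Checked against all permutations: 357 points is optimal.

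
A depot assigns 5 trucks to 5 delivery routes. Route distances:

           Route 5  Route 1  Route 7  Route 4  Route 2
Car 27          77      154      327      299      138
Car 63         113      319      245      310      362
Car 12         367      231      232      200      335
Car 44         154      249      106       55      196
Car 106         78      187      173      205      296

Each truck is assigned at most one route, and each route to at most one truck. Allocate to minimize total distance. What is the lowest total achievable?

Optimal: Car 27→Route 2 (138 km), Car 63→Route 5 (113 km), Car 12→Route 1 (231 km), Car 44→Route 4 (55 km), Car 106→Route 7 (173 km) — total 138+113+231+55+173 = 710 km.
Next-best assignment: Car 27→Route 2, Car 63→Route 5, Car 12→Route 7, Car 44→Route 4, Car 106→Route 1 = 725 km.
Swapping Car 44↔Car 63 (Car 44→Route 5 154 km, Car 63→Route 4 310 km) adds 296.
Every other assignment is strictly worse.

Min total: 710 km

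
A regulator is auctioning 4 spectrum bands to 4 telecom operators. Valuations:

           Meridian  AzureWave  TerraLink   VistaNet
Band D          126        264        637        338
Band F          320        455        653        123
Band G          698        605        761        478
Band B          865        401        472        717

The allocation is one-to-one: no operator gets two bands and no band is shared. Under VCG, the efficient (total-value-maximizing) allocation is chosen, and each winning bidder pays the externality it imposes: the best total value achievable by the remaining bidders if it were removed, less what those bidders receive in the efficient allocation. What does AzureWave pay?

AzureWave pays $16M.

Efficient allocation: Meridian→Band G ($698M), AzureWave→Band F ($455M), TerraLink→Band D ($637M), VistaNet→Band B ($717M); total welfare W = $2507M.
AzureWave receives Band F at value $455M, so the others get W − 455 = $2052M.
Without AzureWave: best allocation of the remaining 3 bidders over all 4 bands is Meridian→Band G ($698M), TerraLink→Band F ($653M), VistaNet→Band B ($717M), total $2068M.
VCG payment = (others' best without AzureWave) − (others' welfare with AzureWave) = 2068 − 2052 = $16M.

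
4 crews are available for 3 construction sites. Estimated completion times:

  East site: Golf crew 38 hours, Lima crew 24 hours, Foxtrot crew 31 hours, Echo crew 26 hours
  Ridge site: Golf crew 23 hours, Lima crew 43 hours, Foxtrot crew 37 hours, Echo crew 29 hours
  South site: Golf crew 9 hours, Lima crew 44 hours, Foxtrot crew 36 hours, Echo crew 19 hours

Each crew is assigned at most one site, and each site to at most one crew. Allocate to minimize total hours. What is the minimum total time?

Optimal: Lima crew→East site (24 hours), Echo crew→Ridge site (29 hours), Golf crew→South site (9 hours) — total 24+29+9 = 62 hours.
Column-greedy (each site in turn goes to its cheapest remaining crew) gives 66 hours, worse by 4.
Swapping Echo crew↔Golf crew (Echo crew→South site 19 hours, Golf crew→Ridge site 23 hours) adds 4.
Every other assignment is strictly worse.

Minimum total: 62 hours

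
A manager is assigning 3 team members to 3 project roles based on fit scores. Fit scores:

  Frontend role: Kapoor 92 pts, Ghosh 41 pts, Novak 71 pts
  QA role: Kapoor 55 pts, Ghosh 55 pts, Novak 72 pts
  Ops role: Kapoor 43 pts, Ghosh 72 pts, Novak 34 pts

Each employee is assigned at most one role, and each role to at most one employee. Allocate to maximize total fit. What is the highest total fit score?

Optimal: Kapoor→Frontend role (92 pts), Ghosh→Ops role (72 pts), Novak→QA role (72 pts) — total 92+72+72 = 236 pts.
Swapping Novak↔Ghosh (Novak→Ops role 34 pts, Ghosh→QA role 55 pts) loses 55.

Max total: 236 pts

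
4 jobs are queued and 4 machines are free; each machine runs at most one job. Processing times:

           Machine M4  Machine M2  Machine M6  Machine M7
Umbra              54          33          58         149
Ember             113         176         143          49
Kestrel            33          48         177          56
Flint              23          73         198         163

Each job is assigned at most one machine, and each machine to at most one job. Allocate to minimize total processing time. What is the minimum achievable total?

Minimum total: 178 min

Optimal: Umbra→Machine M6 (58 min), Ember→Machine M7 (49 min), Kestrel→Machine M2 (48 min), Flint→Machine M4 (23 min) — total 58+49+48+23 = 178 min.
Row-greedy (each job in turn takes its cheapest remaining machine) gives 313 min, worse by 135.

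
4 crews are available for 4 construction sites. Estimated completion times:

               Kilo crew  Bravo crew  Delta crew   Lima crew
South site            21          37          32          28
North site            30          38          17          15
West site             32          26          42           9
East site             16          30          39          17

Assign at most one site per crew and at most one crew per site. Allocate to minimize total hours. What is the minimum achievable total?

Minimum total: 77 hours

Optimal: Kilo crew→South site (21 hours), Bravo crew→East site (30 hours), Delta crew→North site (17 hours), Lima crew→West site (9 hours) — total 21+30+17+9 = 77 hours.
Row-greedy (each crew in turn takes its cheapest remaining site) gives 87 hours, worse by 10.
Next-best assignment: Kilo crew→East site, Bravo crew→South site, Delta crew→North site, Lima crew→West site = 79 hours.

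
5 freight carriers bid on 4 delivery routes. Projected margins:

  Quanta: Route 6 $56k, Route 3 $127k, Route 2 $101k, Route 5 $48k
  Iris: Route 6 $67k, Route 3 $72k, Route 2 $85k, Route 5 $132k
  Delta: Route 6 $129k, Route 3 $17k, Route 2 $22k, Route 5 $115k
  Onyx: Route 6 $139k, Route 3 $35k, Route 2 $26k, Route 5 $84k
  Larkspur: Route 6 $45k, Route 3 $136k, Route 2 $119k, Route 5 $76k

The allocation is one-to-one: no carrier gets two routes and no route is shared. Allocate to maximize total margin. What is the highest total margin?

Treat this as an assignment problem: match each carrier to one route.
Optimal: Onyx→Route 6 ($139k), Quanta→Route 3 ($127k), Larkspur→Route 2 ($119k), Iris→Route 5 ($132k) — total 139+127+119+132 = $517k.
Row-greedy (each carrier in turn takes its best remaining route) gives $414k, worse by 103.
Next-best assignment: Onyx→Route 6, Larkspur→Route 3, Quanta→Route 2, Iris→Route 5 = $508k.
Swapping Larkspur↔Quanta (Larkspur→Route 3 $136k, Quanta→Route 2 $101k) loses 9.
No other one-to-one assignment exceeds $517k.

Max total: $517k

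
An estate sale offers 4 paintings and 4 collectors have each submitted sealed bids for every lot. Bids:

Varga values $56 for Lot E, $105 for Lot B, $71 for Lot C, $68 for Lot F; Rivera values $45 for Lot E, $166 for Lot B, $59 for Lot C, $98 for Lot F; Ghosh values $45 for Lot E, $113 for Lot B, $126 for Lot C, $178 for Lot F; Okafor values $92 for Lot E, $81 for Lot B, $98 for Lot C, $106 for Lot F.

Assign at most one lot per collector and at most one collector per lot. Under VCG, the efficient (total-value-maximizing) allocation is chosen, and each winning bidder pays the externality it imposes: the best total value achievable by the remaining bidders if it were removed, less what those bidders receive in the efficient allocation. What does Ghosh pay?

Ghosh pays $14.

Efficient allocation: Varga→Lot C ($71), Rivera→Lot B ($166), Ghosh→Lot F ($178), Okafor→Lot E ($92); total welfare W = $507.
Ghosh receives Lot F at value $178, so the others get W − 178 = $329.
Without Ghosh: best allocation of the remaining 3 bidders over all 4 lots is Varga→Lot C ($71), Rivera→Lot B ($166), Okafor→Lot F ($106), total $343.
VCG payment = (others' best without Ghosh) − (others' welfare with Ghosh) = 343 − 329 = $14.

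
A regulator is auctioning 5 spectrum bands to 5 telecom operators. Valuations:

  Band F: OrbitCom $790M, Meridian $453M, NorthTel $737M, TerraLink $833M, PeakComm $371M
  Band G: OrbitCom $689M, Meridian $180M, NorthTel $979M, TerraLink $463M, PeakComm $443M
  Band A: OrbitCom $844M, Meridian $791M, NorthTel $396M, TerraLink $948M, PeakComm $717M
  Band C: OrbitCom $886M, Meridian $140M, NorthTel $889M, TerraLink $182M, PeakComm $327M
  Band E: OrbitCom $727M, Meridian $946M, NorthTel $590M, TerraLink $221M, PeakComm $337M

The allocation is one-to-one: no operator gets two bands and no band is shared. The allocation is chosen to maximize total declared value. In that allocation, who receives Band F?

TerraLink receives Band F.

Optimal: OrbitCom→Band C ($886M), Meridian→Band E ($946M), NorthTel→Band G ($979M), TerraLink→Band F ($833M), PeakComm→Band A ($717M) — total 886+946+979+833+717 = $4361M.
Swapping OrbitCom↔TerraLink (OrbitCom→Band F $790M, TerraLink→Band C $182M) loses 747.
TerraLink's own top band is Band A ($948M), but forcing TerraLink→Band A and reassigning the rest optimally gives only $4130M — worse by 231.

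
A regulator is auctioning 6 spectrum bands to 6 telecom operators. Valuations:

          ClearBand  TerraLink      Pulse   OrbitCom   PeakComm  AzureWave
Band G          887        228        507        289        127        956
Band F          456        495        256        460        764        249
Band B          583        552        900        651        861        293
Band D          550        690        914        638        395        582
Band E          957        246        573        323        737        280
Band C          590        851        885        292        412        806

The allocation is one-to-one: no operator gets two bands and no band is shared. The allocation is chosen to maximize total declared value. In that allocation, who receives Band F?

Optimal: ClearBand→Band E ($957M), TerraLink→Band C ($851M), Pulse→Band D ($914M), OrbitCom→Band B ($651M), PeakComm→Band F ($764M), AzureWave→Band G ($956M) — total 957+851+914+651+764+956 = $5093M.
Max-entry greedy (repeatedly take the single best remaining cell) gives $4999M, worse by 94.
Checked against all permutations: $5093M is optimal.
PeakComm's own top band is Band B ($861M), but forcing PeakComm→Band B and reassigning the rest optimally gives only $4999M — worse by 94.

PeakComm receives Band F.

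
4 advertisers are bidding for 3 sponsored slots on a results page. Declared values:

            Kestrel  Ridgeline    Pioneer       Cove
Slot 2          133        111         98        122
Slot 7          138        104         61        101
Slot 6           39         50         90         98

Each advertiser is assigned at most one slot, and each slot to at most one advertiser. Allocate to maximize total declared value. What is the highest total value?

Maximum total: $350

Treat this as an assignment problem: match each advertiser to one slot.
Optimal: Cove→Slot 2 ($122), Kestrel→Slot 7 ($138), Pioneer→Slot 6 ($90) — total 122+138+90 = $350.
Row-greedy (each advertiser in turn takes its best remaining slot) gives $339, worse by 11.
Every other assignment is strictly worse.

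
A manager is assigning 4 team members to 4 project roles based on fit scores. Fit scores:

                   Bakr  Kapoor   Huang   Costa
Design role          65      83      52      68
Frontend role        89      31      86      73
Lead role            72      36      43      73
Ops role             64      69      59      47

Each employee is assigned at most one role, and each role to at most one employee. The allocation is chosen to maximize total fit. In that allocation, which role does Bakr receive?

Treat this as an assignment problem: match each employee to one role.
Optimal: Bakr→Ops role (64 pts), Kapoor→Design role (83 pts), Huang→Frontend role (86 pts), Costa→Lead role (73 pts) — total 64+83+86+73 = 306 pts.
Next-best assignment: Bakr→Frontend role, Kapoor→Design role, Huang→Ops role, Costa→Lead role = 304 pts.
Bakr's own top role is Frontend role (89 pts), but forcing Bakr→Frontend role and reassigning the rest optimally gives only 304 pts — worse by 2.

Bakr receives Ops role.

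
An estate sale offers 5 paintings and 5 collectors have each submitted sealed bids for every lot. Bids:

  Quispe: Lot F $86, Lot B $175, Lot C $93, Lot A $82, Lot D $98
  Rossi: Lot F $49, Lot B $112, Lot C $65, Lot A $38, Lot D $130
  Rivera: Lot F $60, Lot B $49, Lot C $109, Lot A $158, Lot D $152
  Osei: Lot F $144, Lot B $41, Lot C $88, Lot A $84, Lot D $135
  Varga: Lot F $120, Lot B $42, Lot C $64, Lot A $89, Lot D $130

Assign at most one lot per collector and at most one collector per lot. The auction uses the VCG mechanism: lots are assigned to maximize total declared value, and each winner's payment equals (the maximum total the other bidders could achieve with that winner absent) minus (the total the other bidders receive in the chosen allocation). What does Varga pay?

Varga pays $65.

Efficient allocation: Quispe→Lot B ($175), Rossi→Lot C ($65), Rivera→Lot A ($158), Osei→Lot F ($144), Varga→Lot D ($130); total welfare W = $672.
Varga receives Lot D at value $130, so the others get W − 130 = $542.
Without Varga: best allocation of the remaining 4 bidders over all 5 lots is Quispe→Lot B ($175), Rossi→Lot D ($130), Rivera→Lot A ($158), Osei→Lot F ($144), total $607.
VCG payment = (others' best without Varga) − (others' welfare with Varga) = 607 − 542 = $65.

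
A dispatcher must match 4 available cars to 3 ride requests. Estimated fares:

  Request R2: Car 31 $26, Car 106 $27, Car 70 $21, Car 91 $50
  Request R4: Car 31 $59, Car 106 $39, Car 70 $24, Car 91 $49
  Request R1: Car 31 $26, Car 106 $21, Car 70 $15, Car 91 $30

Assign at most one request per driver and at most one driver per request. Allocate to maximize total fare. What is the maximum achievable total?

Optimal: Car 91→Request R2 ($50), Car 31→Request R4 ($59), Car 106→Request R1 ($21) — total 50+59+21 = $130.
Next-best assignment: Car 91→Request R2, Car 31→Request R4, Car 70→Request R1 = $124.
Swapping Car 31↔Car 91 (Car 31→Request R2 $26, Car 91→Request R4 $49) loses 34.
Checked against all permutations: $130 is optimal.

Maximum total: $130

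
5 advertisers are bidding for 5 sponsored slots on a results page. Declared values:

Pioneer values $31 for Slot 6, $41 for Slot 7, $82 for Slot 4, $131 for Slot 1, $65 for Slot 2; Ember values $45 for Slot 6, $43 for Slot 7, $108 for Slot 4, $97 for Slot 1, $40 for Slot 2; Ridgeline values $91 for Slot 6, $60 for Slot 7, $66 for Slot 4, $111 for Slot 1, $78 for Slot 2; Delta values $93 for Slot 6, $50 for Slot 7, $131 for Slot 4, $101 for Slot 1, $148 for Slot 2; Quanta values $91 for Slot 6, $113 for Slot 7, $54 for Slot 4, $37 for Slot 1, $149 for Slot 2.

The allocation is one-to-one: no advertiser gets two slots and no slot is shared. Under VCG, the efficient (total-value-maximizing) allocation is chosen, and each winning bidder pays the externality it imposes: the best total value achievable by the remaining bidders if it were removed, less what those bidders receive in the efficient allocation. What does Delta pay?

Delta pays $36.

Efficient allocation: Pioneer→Slot 1 ($131), Ember→Slot 4 ($108), Ridgeline→Slot 6 ($91), Delta→Slot 2 ($148), Quanta→Slot 7 ($113); total welfare W = $591.
Delta receives Slot 2 at value $148, so the others get W − 148 = $443.
Without Delta: best allocation of the remaining 4 bidders over all 5 slots is Pioneer→Slot 1 ($131), Ember→Slot 4 ($108), Ridgeline→Slot 6 ($91), Quanta→Slot 2 ($149), total $479.
VCG payment = (others' best without Delta) − (others' welfare with Delta) = 479 − 443 = $36.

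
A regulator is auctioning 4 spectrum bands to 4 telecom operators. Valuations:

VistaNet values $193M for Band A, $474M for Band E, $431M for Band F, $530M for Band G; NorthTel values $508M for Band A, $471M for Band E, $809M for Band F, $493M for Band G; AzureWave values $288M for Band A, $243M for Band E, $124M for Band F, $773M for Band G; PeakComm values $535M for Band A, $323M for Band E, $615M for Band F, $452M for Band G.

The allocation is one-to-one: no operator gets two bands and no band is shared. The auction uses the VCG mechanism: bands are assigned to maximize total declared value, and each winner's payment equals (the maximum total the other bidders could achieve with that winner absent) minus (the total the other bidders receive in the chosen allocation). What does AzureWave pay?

AzureWave pays $56M.

Efficient allocation: VistaNet→Band E ($474M), NorthTel→Band F ($809M), AzureWave→Band G ($773M), PeakComm→Band A ($535M); total welfare W = $2591M.
AzureWave receives Band G at value $773M, so the others get W − 773 = $1818M.
Without AzureWave: best allocation of the remaining 3 bidders over all 4 bands is VistaNet→Band G ($530M), NorthTel→Band F ($809M), PeakComm→Band A ($535M), total $1874M.
VCG payment = (others' best without AzureWave) − (others' welfare with AzureWave) = 1874 − 1818 = $56M.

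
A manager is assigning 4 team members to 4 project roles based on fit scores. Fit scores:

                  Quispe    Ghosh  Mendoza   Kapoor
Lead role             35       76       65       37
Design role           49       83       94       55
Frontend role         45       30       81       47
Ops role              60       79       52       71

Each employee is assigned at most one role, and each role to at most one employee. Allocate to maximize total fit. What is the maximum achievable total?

Optimal: Quispe→Frontend role (45 pts), Ghosh→Lead role (76 pts), Mendoza→Design role (94 pts), Kapoor→Ops role (71 pts) — total 45+76+94+71 = 286 pts.
Column-greedy (each role in turn goes to its best remaining employee) gives 277 pts, worse by 9.

Max total: 286 pts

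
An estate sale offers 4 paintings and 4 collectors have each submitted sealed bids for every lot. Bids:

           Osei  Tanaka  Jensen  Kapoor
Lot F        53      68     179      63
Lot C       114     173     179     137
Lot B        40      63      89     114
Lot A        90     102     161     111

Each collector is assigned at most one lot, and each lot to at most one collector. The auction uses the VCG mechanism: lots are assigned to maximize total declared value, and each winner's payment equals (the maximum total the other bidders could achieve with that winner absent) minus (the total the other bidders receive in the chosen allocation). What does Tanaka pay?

Efficient allocation: Osei→Lot A ($90), Tanaka→Lot C ($173), Jensen→Lot F ($179), Kapoor→Lot B ($114); total welfare W = $556.
Tanaka receives Lot C at value $173, so the others get W − 173 = $383.
Without Tanaka: best allocation of the remaining 3 bidders over all 4 lots is Osei→Lot C ($114), Jensen→Lot F ($179), Kapoor→Lot B ($114), total $407.
VCG payment = (others' best without Tanaka) − (others' welfare with Tanaka) = 407 − 383 = $24.

Tanaka pays $24.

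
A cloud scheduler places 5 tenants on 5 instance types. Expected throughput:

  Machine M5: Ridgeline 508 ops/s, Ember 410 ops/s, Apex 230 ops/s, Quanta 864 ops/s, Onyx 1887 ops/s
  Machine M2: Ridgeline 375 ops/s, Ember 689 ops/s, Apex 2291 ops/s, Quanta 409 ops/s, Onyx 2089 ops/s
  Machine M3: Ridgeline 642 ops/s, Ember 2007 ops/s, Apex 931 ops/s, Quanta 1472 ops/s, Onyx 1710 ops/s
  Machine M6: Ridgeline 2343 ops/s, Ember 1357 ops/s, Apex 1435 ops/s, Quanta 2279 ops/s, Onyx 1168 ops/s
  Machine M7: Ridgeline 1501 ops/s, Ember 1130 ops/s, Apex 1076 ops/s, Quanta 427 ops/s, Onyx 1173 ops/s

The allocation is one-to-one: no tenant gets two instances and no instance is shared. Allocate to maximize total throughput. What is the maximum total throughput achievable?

Max total: 9965 ops/s

This is a one-to-one assignment (maximum-weight bipartite matching).
Optimal: Ridgeline→Machine M7 (1501 ops/s), Ember→Machine M3 (2007 ops/s), Apex→Machine M2 (2291 ops/s), Quanta→Machine M6 (2279 ops/s), Onyx→Machine M5 (1887 ops/s) — total 1501+2007+2291+2279+1887 = 9965 ops/s.
Max-entry greedy (repeatedly take the single best remaining cell) gives 8955 ops/s, worse by 1010.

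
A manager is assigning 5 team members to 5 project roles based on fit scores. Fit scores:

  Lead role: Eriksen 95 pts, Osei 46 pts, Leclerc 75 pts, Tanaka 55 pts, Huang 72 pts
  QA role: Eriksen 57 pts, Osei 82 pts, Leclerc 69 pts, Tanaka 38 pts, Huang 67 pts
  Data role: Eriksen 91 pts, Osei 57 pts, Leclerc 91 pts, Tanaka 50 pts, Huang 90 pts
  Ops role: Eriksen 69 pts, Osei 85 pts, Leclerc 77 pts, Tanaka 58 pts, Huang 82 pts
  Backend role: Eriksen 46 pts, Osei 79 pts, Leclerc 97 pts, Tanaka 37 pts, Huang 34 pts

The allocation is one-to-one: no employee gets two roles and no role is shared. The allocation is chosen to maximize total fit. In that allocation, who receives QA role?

Treat this as an assignment problem: match each employee to one role.
Optimal: Eriksen→Lead role (95 pts), Osei→QA role (82 pts), Leclerc→Backend role (97 pts), Tanaka→Ops role (58 pts), Huang→Data role (90 pts) — total 95+82+97+58+90 = 422 pts.
Max-entry greedy (repeatedly take the single best remaining cell) gives 405 pts, worse by 17.
Osei's own top role is Ops role (85 pts), but forcing Osei→Ops role and reassigning the rest optimally gives only 405 pts — worse by 17.

Osei receives QA role.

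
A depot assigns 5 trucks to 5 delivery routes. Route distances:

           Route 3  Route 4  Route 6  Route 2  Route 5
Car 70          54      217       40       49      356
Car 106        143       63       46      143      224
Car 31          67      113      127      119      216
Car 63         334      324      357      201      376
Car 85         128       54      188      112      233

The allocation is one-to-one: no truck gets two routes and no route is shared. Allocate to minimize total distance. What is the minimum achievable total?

Min total: 571 km

Optimal: Car 70→Route 3 (54 km), Car 106→Route 6 (46 km), Car 31→Route 5 (216 km), Car 63→Route 2 (201 km), Car 85→Route 4 (54 km) — total 54+46+216+201+54 = 571 km.
Column-greedy (each route in turn goes to its cheapest remaining truck) gives 649 km, worse by 78.
Next-best assignment: Car 70→Route 6, Car 106→Route 5, Car 31→Route 3, Car 63→Route 2, Car 85→Route 4 = 586 km.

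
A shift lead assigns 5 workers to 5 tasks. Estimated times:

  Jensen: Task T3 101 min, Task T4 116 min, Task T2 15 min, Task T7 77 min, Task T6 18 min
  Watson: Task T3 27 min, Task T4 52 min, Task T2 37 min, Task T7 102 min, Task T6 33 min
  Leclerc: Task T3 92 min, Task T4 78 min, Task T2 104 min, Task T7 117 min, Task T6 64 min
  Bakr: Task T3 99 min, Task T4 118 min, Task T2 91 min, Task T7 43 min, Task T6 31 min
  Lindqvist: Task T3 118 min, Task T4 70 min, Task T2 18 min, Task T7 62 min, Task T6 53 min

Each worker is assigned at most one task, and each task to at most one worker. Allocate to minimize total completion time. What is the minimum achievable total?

Minimum total: 184 min

Treat this as an assignment problem: match each worker to one task.
Optimal: Jensen→Task T6 (18 min), Watson→Task T3 (27 min), Leclerc→Task T4 (78 min), Bakr→Task T7 (43 min), Lindqvist→Task T2 (18 min) — total 18+27+78+43+18 = 184 min.
Row-greedy (each worker in turn takes its cheapest remaining task) gives 219 min, worse by 35.
Next-best assignment: Jensen→Task T2, Watson→Task T3, Leclerc→Task T4, Bakr→Task T6, Lindqvist→Task T7 = 213 min.
Checked against all permutations: 184 min is optimal.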